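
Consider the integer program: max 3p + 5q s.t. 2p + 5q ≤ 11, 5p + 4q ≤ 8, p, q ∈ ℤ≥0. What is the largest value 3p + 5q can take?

(p,q)=(0,2): 2·0+5·2=10≤11, 5·0+4·2=8≤8, objective 10.
(p,q)=(0,1): 2·0+5·1=5≤11, 5·0+4·1=4≤8, objective 5.
Maximum is 10 at (p,q)=(0,2).

10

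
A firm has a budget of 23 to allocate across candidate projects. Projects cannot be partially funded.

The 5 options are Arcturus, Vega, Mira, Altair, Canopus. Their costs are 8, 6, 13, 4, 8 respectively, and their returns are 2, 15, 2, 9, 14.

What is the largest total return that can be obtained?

38

Treat it as a binary knapsack problem.
Allowing fractional choices, the relaxed optimum would be about 39.2, but projects are indivisible.
Vega + Altair + Canopus: cost 6 + 4 + 8 = 18 ≤ 23, return 15 + 9 + 14 = 38.
Arcturus + Vega + Canopus: cost 8 + 6 + 8 = 22 ≤ 23, return 2 + 15 + 14 = 31.
Vega + Canopus: cost 6 + 8 = 14 ≤ 23, return 15 + 14 = 29.
Best is Vega, Altair, and Canopus with total return 38.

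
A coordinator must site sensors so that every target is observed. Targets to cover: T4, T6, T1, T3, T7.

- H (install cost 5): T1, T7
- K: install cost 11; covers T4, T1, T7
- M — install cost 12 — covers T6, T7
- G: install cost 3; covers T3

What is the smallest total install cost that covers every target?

26

This is an integer covering problem.
The greedy cost-per-new-target heuristic would pick H, G, K, and M for 31, but a cheaper cover exists.
Choose K, M, and G: together they cover T4, T6, T1, T3, T7 — every target.
Total install cost: 11 + 12 + 3 = 26.
No cover costs less than 26.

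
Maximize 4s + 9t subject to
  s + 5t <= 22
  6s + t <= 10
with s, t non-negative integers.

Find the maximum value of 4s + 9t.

40

(s,t)=(1,4): 1·1+5·4=21≤22, 6·1+1·4=10≤10, objective 40.
(s,t)=(0,4): 1·0+5·4=20≤22, 6·0+1·4=4≤10, objective 36.
(s,t)=(1,3): 1·1+5·3=16≤22, 6·1+1·3=9≤10, objective 31.
The best lattice point is (1,4), giving 40.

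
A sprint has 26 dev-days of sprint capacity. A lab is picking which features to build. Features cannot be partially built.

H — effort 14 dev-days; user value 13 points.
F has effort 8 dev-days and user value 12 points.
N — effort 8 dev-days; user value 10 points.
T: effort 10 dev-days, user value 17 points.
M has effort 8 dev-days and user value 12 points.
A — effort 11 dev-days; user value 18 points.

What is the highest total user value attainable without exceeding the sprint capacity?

Take F, T, and M: effort 8 + 10 + 8 = 26 ≤ 26, user value 12 + 17 + 12 = 41.
No other feasible combination does better.

41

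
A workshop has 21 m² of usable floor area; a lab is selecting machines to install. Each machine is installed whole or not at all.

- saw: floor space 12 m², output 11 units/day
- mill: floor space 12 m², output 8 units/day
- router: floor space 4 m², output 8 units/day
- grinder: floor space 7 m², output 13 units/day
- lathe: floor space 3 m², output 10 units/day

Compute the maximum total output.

Allowing fractional choices, the relaxed optimum would be about 37.4, but machines are indivisible.
saw + router + lathe: floor space 12 + 4 + 3 = 19 ≤ 21, output 11 + 8 + 10 = 29.
router + grinder + lathe: floor space 4 + 7 + 3 = 14 ≤ 21, output 8 + 13 + 10 = 31.
Best is router, grinder, and lathe with total output 31.

31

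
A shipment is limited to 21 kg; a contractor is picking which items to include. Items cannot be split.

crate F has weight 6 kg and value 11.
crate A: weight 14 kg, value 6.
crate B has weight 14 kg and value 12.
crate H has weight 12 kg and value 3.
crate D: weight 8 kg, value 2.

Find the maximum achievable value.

23

Allowing fractional choices, the relaxed optimum would be about 23.4, but items are indivisible.
crate F + crate B: weight 6 + 14 = 20 ≤ 21, value 11 + 12 = 23.
crate F + crate H: weight 6 + 12 = 18 ≤ 21, value 11 + 3 = 14.
crate F + crate A: weight 6 + 14 = 20 ≤ 21, value 11 + 6 = 17.
Best is crate F and crate B with total value 23.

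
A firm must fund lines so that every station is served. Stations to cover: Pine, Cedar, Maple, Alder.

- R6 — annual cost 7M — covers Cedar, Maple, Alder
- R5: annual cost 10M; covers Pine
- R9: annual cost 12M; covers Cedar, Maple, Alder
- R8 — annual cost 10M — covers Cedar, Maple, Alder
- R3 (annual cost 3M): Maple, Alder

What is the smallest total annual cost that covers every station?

This is an integer covering problem.
The greedy cost-per-new-station heuristic would pick R3, R6, and R5 for 20, but a cheaper cover exists.
Choose R6 and R5: together they cover Pine, Cedar, Maple, Alder — every station.
Total annual cost: 7 + 10 = 17.
No cover costs less than 17.

17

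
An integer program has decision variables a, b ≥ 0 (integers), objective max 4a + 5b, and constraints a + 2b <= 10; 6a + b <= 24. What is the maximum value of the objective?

28

The continuous relaxation peaks at (3.45, 3.27) with value 30.18; rounding to a feasible lattice point costs some objective.
(a,b)=(2,4): 1·2+2·4=10≤10, 6·2+1·4=16≤24, objective 28.
(a,b)=(3,3): 1·3+2·3=9≤10, 6·3+1·3=21≤24, objective 27.
(a,b)=(1,4): 1·1+2·4=9≤10, 6·1+1·4=10≤24, objective 24.
The best lattice point is (2,4), giving 28.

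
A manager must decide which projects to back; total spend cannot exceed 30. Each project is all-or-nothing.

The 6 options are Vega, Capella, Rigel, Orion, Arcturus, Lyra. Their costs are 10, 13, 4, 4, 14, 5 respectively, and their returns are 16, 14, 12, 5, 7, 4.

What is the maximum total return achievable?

Vega + Rigel + Orion + Lyra: cost 10 + 4 + 4 + 5 = 23 ≤ 30, return 16 + 12 + 5 + 4 = 37.
Capella + Rigel + Orion + Lyra: cost 13 + 4 + 4 + 5 = 26 ≤ 30, return 14 + 12 + 5 + 4 = 35.
Vega + Capella + Rigel: cost 10 + 13 + 4 = 27 ≤ 30, return 16 + 14 + 12 = 42.
Best is Vega, Capella, and Rigel with total return 42.

42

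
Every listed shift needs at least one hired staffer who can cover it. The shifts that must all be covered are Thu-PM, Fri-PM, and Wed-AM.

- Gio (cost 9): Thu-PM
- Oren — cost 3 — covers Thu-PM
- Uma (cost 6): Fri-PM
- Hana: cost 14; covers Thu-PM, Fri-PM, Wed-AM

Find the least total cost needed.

Hana alone covers Thu-PM, Fri-PM, Wed-AM — every shift.
Total cost: 14.

14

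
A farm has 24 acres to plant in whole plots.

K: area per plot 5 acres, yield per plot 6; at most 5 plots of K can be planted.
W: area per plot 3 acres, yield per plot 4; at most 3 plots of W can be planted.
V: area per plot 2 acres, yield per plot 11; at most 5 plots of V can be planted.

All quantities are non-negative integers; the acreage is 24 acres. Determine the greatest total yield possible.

1×K, 3×W, and 5×V: area 24 ≤ 24, yield 1·6 + 3·4 + 5·11 = 73.
2×K, 1×W, and 5×V: area 23 ≤ 24, yield 2·6 + 1·4 + 5·11 = 71.
Best is 73.

73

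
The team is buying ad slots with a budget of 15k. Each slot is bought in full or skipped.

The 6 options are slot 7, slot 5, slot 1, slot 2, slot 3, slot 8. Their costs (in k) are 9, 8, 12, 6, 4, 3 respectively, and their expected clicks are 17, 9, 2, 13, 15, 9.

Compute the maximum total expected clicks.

37

Allowing fractional choices, the relaxed optimum would be about 40.8, but ad slots are indivisible.
slot 7 + slot 3: cost 9 + 4 = 13 ≤ 15, expected clicks 17 + 15 = 32.
slot 2 + slot 3 + slot 8: cost 6 + 4 + 3 = 13 ≤ 15, expected clicks 13 + 15 + 9 = 37.
slot 5 + slot 3 + slot 8: cost 8 + 4 + 3 = 15 ≤ 15, expected clicks 9 + 15 + 9 = 33.
Best is slot 2, slot 3, and slot 8 with total expected clicks 37.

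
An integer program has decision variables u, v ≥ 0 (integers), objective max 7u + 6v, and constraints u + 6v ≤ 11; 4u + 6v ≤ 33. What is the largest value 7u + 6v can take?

56

The continuous relaxation peaks at (8.25, 0) with value 57.75; rounding to a feasible lattice point costs some objective.
(u,v)=(8,0): 1·8+6·0=8≤11, 4·8+6·0=32≤33, objective 56.
(u,v)=(7,0): 1·7+6·0=7≤11, 4·7+6·0=28≤33, objective 49.
The best lattice point is (8,0), giving 56.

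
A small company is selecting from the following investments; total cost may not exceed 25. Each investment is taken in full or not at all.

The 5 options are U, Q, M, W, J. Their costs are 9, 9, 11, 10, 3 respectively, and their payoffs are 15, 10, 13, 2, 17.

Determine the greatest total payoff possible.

45

This is a 0-1 knapsack instance.
U + M + J: cost 9 + 11 + 3 = 23 ≤ 25, payoff 15 + 13 + 17 = 45.
U + Q + J: cost 9 + 9 + 3 = 21 ≤ 25, payoff 15 + 10 + 17 = 42.
Best is U, M, and J with total payoff 45.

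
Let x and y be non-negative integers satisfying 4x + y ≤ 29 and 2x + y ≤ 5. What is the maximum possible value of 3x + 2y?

10

(x,y)=(0,5): 4·0+1·5=5≤29, 2·0+1·5=5≤5, objective 10.
(x,y)=(0,4): 4·0+1·4=4≤29, 2·0+1·4=4≤5, objective 8.
The best lattice point is (0,5), giving 10.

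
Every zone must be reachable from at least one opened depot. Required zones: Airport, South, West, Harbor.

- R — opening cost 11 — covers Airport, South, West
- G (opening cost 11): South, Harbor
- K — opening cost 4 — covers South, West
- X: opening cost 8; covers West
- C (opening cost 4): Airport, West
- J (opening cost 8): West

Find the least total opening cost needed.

15

The greedy cost-per-new-zone heuristic would pick K, C, and G for 19, but a cheaper cover exists.
Choose G and C: together they cover Airport, South, West, Harbor — every zone.
Total opening cost: 11 + 4 = 15.
No cover costs less than 15.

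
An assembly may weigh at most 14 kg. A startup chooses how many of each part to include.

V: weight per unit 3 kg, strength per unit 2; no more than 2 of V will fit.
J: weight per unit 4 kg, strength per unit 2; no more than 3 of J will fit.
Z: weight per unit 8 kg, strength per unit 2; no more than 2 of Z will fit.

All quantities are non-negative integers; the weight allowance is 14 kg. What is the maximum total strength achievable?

8

This is a bounded integer knapsack.
V has the best ratio (2/3); taking only V gives at most 2×2 = 4 (stopped by the supply cap of 2).
Mixing does better — 2×V and 2×J: weight 14 ≤ 14, strength 2·2 + 2·2 = 8.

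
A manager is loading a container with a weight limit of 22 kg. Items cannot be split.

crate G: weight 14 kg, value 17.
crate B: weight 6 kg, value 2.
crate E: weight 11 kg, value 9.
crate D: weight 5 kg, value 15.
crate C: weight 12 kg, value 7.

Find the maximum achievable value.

32

Allowing fractional choices, the relaxed optimum would be about 34.5, but items are indivisible.
crate G + crate D: weight 14 + 5 = 19 ≤ 22, value 17 + 15 = 32.
crate B + crate E + crate D: weight 6 + 11 + 5 = 22 ≤ 22, value 2 + 9 + 15 = 26.
Best is crate G and crate D with total value 32.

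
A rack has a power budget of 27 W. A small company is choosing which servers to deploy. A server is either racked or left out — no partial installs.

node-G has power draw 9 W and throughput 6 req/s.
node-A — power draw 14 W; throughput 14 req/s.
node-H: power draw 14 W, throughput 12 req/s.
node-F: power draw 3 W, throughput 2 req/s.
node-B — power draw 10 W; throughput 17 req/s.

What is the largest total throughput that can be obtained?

node-A + node-B: power draw 14 + 10 = 24 ≤ 27, throughput 14 + 17 = 31.
node-A + node-F + node-B: power draw 14 + 3 + 10 = 27 ≤ 27, throughput 14 + 2 + 17 = 33.
node-H + node-F + node-B: power draw 14 + 3 + 10 = 27 ≤ 27, throughput 12 + 2 + 17 = 31.
Best is node-A, node-F, and node-B with total throughput 33.

33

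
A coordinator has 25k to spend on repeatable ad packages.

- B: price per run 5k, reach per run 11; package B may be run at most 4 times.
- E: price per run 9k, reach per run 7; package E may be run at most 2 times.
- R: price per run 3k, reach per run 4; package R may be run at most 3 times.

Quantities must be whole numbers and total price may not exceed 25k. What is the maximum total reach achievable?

B has the best ratio (11/5); taking only B gives at most 4×11 = 44 (stopped by the supply cap of 4).
Mixing does better — 4×B and 1×R: price 23 ≤ 25, reach 4·11 + 1·4 = 48.

48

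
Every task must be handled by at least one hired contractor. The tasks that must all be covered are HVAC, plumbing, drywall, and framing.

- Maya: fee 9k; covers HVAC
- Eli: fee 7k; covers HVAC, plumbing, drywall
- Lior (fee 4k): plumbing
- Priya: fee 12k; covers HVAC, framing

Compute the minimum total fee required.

This is a weighted set-cover instance.
Choose Eli and Priya: together they cover HVAC, plumbing, drywall, framing — every task.
Total fee: 7 + 12 = 19.
No cover costs less than 19.

19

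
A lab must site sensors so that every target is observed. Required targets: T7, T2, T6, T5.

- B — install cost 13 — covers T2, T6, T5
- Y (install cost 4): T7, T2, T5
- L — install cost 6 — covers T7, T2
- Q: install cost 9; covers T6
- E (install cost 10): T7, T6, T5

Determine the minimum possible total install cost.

This is a weighted set-cover instance.
Choose Y and Q: together they cover T7, T2, T6, T5 — every target.
Total install cost: 4 + 9 = 13.
No cover costs less than 13.

13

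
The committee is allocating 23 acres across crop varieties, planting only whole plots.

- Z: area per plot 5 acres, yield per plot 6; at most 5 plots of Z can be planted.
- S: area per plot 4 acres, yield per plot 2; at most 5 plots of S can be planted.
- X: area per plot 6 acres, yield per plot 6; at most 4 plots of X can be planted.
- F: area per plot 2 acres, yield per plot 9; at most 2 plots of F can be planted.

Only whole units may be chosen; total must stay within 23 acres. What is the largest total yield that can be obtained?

38

F has the best ratio (9/2); taking only F gives at most 2×9 = 18 (stopped by the supply cap of 2).
Mixing does better — 3×Z, 1×S, and 2×F: area 23 ≤ 23, yield 3·6 + 1·2 + 2·9 = 38.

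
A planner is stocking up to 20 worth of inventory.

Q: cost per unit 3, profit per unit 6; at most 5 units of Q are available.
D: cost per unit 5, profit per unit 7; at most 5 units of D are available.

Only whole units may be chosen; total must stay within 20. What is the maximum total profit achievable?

37

Q has the best ratio (6/3); taking only Q gives at most 5×6 = 30 (stopped by the supply cap of 5).
Mixing does better — 5×Q and 1×D: cost 20 ≤ 20, profit 5·6 + 1·7 = 37.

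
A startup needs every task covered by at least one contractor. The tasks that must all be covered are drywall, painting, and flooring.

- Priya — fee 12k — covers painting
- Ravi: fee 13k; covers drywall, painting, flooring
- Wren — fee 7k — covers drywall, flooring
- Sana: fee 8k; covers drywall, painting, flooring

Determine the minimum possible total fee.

Sana alone covers drywall, painting, flooring — every task.
Total fee: 8.

8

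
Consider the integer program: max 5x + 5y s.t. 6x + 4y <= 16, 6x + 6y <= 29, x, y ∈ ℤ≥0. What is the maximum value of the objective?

(x,y)=(0,4): 6·0+4·4=16≤16, 6·0+6·4=24≤29, objective 20.
(x,y)=(0,3): 6·0+4·3=12≤16, 6·0+6·3=18≤29, objective 15.
No feasible integer point exceeds 20.

20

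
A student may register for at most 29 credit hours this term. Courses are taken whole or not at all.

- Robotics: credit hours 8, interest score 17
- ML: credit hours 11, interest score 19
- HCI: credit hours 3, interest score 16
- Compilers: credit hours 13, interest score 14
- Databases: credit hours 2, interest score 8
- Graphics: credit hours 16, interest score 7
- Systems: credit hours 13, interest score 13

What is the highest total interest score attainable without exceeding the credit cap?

This is a 0-1 knapsack instance.
ML + HCI + Databases + Systems: credit hours 11 + 3 + 2 + 13 = 29 ≤ 29, interest score 19 + 16 + 8 + 13 = 56.
Robotics + ML + HCI + Databases: credit hours 8 + 11 + 3 + 2 = 24 ≤ 29, interest score 17 + 19 + 16 + 8 = 60.
ML + HCI + Compilers + Databases: credit hours 11 + 3 + 13 + 2 = 29 ≤ 29, interest score 19 + 16 + 14 + 8 = 57.
Best is Robotics, ML, HCI, and Databases with total interest score 60.

60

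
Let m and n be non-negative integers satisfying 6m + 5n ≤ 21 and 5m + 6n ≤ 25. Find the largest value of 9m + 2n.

Relaxing integrality, the LP optimum is 31.50 at (m,n) = (3.5, 0), which is not an integer point.
(m,n)=(3,0): 6·3+5·0=18≤21, 5·3+6·0=15≤25, objective 27.
(m,n)=(2,1): 6·2+5·1=17≤21, 5·2+6·1=16≤25, objective 20.
(m,n)=(2,0): 6·2+5·0=12≤21, 5·2+6·0=10≤25, objective 18.
The best lattice point is (3,0), giving 27.

27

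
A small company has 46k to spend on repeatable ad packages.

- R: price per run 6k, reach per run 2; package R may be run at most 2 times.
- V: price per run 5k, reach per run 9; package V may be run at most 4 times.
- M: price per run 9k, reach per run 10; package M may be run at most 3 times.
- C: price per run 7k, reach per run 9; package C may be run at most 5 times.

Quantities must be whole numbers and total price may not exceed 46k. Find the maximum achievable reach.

This is a bounded integer knapsack.
3×V, 1×M, and 3×C: price 45 ≤ 46, reach 3·9 + 1·10 + 3·9 = 64.
4×V, 2×M, and 1×C: price 45 ≤ 46, reach 4·9 + 2·10 + 1·9 = 65.
Best is 65.

65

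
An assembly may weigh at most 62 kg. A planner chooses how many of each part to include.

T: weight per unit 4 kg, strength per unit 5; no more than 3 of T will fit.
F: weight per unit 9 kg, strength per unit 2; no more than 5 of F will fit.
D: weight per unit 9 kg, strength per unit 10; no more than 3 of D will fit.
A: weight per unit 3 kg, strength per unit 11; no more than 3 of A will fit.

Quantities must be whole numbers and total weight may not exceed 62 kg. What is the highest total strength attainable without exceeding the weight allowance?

A has the best ratio (11/3); taking only A gives at most 3×11 = 33 (stopped by the supply cap of 3).
Mixing does better — 3×T, 1×F, 3×D, and 3×A: weight 57 ≤ 62, strength 3·5 + 1·2 + 3·10 + 3·11 = 80.

80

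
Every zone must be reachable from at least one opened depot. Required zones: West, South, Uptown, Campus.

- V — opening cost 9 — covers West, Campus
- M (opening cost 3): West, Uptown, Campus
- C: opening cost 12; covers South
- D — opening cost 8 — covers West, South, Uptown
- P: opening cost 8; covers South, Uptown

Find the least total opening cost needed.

Choose M and D: together they cover West, South, Uptown, Campus — every zone.
Total opening cost: 3 + 8 = 11.
No cover costs less than 11.

11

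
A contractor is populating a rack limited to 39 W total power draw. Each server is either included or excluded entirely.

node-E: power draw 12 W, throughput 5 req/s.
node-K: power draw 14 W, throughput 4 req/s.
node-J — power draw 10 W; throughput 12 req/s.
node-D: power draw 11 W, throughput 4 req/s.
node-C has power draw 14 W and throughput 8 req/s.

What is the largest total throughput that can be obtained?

25

This is an integer program with binary decision variables.
node-K + node-J + node-C: power draw 14 + 10 + 14 = 38 ≤ 39, throughput 4 + 12 + 8 = 24.
node-J + node-D + node-C: power draw 10 + 11 + 14 = 35 ≤ 39, throughput 12 + 4 + 8 = 24.
node-E + node-J + node-C: power draw 12 + 10 + 14 = 36 ≤ 39, throughput 5 + 12 + 8 = 25.
Best is node-E, node-J, and node-C with total throughput 25.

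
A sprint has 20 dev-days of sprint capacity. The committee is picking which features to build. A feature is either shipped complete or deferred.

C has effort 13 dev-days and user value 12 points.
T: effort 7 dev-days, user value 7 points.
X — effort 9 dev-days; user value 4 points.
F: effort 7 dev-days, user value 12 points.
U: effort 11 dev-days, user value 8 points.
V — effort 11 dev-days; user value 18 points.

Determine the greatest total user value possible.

30

Take F and V: effort 7 + 11 = 18 ≤ 20, user value 12 + 18 = 30.
No other feasible combination does better.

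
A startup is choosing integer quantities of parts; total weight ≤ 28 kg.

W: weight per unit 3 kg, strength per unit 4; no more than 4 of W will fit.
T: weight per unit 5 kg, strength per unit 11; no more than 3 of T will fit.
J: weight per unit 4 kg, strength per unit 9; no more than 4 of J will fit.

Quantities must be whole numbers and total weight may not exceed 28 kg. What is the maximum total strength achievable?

3×T and 3×J: weight 27 ≤ 28, strength 3·11 + 3·9 = 60.
2×T and 4×J: weight 26 ≤ 28, strength 2·11 + 4·9 = 58.
Best is 60.

60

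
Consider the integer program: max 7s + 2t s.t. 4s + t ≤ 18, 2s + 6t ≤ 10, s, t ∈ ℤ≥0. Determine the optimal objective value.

28

The continuous relaxation peaks at (4.45, 0.182) with value 31.55; rounding to a feasible lattice point costs some objective.
(s,t)=(4,0) is feasible, giving 28.
(s,t)=(3,0) is feasible, giving 21.
Maximum is 28 at (s,t)=(4,0).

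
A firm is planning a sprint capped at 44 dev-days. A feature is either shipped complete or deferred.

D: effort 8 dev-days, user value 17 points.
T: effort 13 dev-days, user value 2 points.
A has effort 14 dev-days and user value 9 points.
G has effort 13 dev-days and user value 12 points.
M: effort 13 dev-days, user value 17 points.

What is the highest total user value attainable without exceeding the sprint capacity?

46

D + A + M: effort 8 + 14 + 13 = 35 ≤ 44, user value 17 + 9 + 17 = 43.
D + G + M: effort 8 + 13 + 13 = 34 ≤ 44, user value 17 + 12 + 17 = 46.
D + A + G: effort 8 + 14 + 13 = 35 ≤ 44, user value 17 + 9 + 12 = 38.
Best is D, G, and M with total user value 46.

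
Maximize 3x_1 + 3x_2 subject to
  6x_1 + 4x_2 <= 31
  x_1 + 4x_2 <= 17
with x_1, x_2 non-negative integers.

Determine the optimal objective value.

18

The continuous relaxation peaks at (2.8, 3.55) with value 19.05; rounding to a feasible lattice point costs some objective.
(x_1,x_2)=(3,3): 6·3+4·3=30≤31, 1·3+4·3=15≤17, objective 18.
(x_1,x_2)=(1,4): 6·1+4·4=22≤31, 1·1+4·4=17≤17, objective 15.
(x_1,x_2)=(2,3): 6·2+4·3=24≤31, 1·2+4·3=14≤17, objective 15.
(x_1,x_2)=(3,2): 6·3+4·2=26≤31, 1·3+4·2=11≤17, objective 15.
The best lattice point is (3,3), giving 18.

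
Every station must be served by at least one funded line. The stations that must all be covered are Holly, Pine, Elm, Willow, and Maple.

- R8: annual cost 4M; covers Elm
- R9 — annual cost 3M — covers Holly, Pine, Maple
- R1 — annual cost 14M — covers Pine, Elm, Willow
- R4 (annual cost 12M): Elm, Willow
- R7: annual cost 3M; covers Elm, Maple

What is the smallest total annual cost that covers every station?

Choose R9 and R4: together they cover Holly, Pine, Elm, Willow, Maple — every station.
Total annual cost: 3 + 12 = 15.

15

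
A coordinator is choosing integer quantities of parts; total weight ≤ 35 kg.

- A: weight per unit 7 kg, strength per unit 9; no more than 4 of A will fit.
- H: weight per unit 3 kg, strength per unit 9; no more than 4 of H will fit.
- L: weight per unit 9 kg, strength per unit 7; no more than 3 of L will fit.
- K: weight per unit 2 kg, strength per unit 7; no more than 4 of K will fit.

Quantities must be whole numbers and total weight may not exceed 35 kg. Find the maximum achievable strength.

This is a bounded integer knapsack.
K has the best ratio (7/2); taking only K gives at most 4×7 = 28 (stopped by the supply cap of 4).
Mixing does better — 2×A, 4×H, and 4×K: weight 34 ≤ 35, strength 2·9 + 4·9 + 4·7 = 82.

82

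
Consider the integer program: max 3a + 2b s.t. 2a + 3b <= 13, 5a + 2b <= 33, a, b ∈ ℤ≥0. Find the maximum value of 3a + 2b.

18

(a,b)=(6,0): 2·6+3·0=12≤13, 5·6+2·0=30≤33, objective 18.
(a,b)=(5,1): 2·5+3·1=13≤13, 5·5+2·1=27≤33, objective 17.
(a,b)=(5,0): 2·5+3·0=10≤13, 5·5+2·0=25≤33, objective 15.
The best lattice point is (6,0), giving 18.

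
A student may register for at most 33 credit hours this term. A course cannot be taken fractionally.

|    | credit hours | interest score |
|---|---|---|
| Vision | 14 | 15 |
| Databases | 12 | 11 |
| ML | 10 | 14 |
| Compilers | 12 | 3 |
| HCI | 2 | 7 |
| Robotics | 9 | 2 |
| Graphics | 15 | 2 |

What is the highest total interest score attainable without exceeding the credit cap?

36

Allowing fractional choices, the relaxed optimum would be about 42.4, but courses are indivisible.
Databases + ML + HCI + Robotics: credit hours 12 + 10 + 2 + 9 = 33 ≤ 33, interest score 11 + 14 + 7 + 2 = 34.
Vision + Databases + HCI: credit hours 14 + 12 + 2 = 28 ≤ 33, interest score 15 + 11 + 7 = 33.
Vision + ML + HCI: credit hours 14 + 10 + 2 = 26 ≤ 33, interest score 15 + 14 + 7 = 36.
Best is Vision, ML, and HCI with total interest score 36.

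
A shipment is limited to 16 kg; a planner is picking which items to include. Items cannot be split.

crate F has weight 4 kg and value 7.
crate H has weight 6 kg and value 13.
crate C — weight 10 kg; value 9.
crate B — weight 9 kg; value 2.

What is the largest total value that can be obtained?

This is an integer program with binary decision variables.
Allowing fractional choices, the relaxed optimum would be about 25.4, but items are indivisible.
crate F + crate H: weight 4 + 6 = 10 ≤ 16, value 7 + 13 = 20.
crate H + crate C: weight 6 + 10 = 16 ≤ 16, value 13 + 9 = 22.
crate F + crate C: weight 4 + 10 = 14 ≤ 16, value 7 + 9 = 16.
Best is crate H and crate C with total value 22.

22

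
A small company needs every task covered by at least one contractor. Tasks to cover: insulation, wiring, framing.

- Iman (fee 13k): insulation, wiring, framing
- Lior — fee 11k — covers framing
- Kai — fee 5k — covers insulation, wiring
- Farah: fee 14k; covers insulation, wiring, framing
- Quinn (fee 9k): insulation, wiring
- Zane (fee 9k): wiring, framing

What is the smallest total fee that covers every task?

13

The greedy cost-per-new-task heuristic would pick Kai and Zane for 14, but a cheaper cover exists.
Iman alone covers insulation, wiring, framing — every task.
Total fee: 13.
No cover costs less than 13.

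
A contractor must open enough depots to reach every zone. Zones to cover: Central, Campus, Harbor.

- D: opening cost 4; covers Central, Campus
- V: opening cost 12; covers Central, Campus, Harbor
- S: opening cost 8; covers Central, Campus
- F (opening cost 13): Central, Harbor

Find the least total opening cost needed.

V alone covers Central, Campus, Harbor — every zone.
Total opening cost: 12.

12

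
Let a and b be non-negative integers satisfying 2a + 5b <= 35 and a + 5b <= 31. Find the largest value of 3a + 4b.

(a,b)=(17,0) is feasible, giving 51.
(a,b)=(16,0) is feasible, giving 48.
No feasible integer point exceeds 51.

51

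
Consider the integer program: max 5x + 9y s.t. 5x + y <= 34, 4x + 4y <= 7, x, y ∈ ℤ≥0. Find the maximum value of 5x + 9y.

9

(x,y)=(0,1): 5·0+1·1=1≤34, 4·0+4·1=4≤7, objective 9.
(x,y)=(1,0): 5·1+1·0=5≤34, 4·1+4·0=4≤7, objective 5.
(x,y)=(0,0): 5·0+1·0=0≤34, 4·0+4·0=0≤7, objective 0.
No feasible integer point exceeds 9.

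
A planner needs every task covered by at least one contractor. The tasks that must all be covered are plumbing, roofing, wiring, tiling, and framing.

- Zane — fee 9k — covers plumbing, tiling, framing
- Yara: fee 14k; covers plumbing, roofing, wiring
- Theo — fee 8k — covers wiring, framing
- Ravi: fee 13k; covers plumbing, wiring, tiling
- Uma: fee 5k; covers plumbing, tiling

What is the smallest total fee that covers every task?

The greedy cost-per-new-task heuristic would pick Uma, Theo, and Yara for 27, but a cheaper cover exists.
Choose Zane and Yara: together they cover plumbing, roofing, wiring, tiling, framing — every task.
Total fee: 9 + 14 = 23.
No cover costs less than 23.

23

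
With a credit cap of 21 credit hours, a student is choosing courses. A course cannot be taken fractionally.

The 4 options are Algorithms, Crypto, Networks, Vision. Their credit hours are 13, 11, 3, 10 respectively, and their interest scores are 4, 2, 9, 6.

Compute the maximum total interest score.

15

Algorithms + Networks: credit hours 13 + 3 = 16 ≤ 21, interest score 4 + 9 = 13.
Crypto + Networks: credit hours 11 + 3 = 14 ≤ 21, interest score 2 + 9 = 11.
Networks + Vision: credit hours 3 + 10 = 13 ≤ 21, interest score 9 + 6 = 15.
Best is Networks and Vision with total interest score 15.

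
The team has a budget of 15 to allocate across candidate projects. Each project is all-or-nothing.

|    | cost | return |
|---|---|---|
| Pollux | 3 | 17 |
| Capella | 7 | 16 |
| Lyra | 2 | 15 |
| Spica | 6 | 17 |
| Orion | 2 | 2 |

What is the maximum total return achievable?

Treat it as a binary knapsack problem.
Allowing fractional choices, the relaxed optimum would be about 58.1, but projects are indivisible.
Pollux + Capella + Lyra + Orion: cost 3 + 7 + 2 + 2 = 14 ≤ 15, return 17 + 16 + 15 + 2 = 50.
Pollux + Lyra + Spica: cost 3 + 2 + 6 = 11 ≤ 15, return 17 + 15 + 17 = 49.
Pollux + Lyra + Spica + Orion: cost 3 + 2 + 6 + 2 = 13 ≤ 15, return 17 + 15 + 17 + 2 = 51.
Best is Pollux, Lyra, Spica, and Orion with total return 51.

51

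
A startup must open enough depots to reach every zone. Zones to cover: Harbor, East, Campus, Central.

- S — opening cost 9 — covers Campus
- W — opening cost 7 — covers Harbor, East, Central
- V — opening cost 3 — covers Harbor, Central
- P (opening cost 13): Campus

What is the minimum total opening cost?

16

Choose S and W: together they cover Harbor, East, Campus, Central — every zone.
Total opening cost: 9 + 7 = 16.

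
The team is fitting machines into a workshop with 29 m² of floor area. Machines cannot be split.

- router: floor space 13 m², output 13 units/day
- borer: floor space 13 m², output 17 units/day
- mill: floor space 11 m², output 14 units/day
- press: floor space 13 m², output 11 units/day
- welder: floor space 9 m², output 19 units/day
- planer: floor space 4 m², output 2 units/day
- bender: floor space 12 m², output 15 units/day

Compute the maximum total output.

38

Take borer, welder, and planer: floor space 13 + 9 + 4 = 26 ≤ 29, output 17 + 19 + 2 = 38.
No other feasible combination does better.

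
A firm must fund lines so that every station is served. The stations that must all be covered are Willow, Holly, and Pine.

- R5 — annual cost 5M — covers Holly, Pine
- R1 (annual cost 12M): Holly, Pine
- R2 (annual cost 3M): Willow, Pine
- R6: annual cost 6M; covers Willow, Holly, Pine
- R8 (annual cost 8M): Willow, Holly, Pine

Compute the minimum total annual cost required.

6

The greedy cost-per-new-station heuristic would pick R2 and R5 for 8, but a cheaper cover exists.
R6 alone covers Willow, Holly, Pine — every station.
Total annual cost: 6.
No cover costs less than 6.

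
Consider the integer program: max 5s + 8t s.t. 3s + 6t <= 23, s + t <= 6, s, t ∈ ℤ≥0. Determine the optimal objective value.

33

The continuous relaxation peaks at (4.33, 1.67) with value 35.00; rounding to a feasible lattice point costs some objective.
(s,t)=(5,1): 3·5+6·1=21≤23, 1·5+1·1=6≤6, objective 33.
(s,t)=(3,2): 3·3+6·2=21≤23, 1·3+1·2=5≤6, objective 31.
Maximum is 33 at (s,t)=(5,1).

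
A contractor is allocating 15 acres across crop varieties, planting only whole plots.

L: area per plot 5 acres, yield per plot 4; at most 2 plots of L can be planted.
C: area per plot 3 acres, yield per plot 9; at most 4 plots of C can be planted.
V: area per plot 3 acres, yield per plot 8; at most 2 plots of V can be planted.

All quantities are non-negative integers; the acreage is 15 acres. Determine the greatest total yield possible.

C has the best ratio (9/3); taking only C gives at most 4×9 = 36 (stopped by the supply cap of 4).
Mixing does better — 4×C and 1×V: area 15 ≤ 15, yield 4·9 + 1·8 = 44.

44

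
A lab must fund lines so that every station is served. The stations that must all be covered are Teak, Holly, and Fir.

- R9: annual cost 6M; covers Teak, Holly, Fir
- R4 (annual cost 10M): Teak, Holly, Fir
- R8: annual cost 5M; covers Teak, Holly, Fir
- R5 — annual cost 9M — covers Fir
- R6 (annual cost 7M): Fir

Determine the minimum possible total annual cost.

5

This is a weighted set-cover instance.
R8 alone covers Teak, Holly, Fir — every station.
Total annual cost: 5.
No cover costs less than 5.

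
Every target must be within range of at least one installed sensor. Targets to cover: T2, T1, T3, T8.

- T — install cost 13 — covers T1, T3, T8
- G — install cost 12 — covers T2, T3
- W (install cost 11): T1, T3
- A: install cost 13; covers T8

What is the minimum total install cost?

Choose T and G: together they cover T2, T1, T3, T8 — every target.
Total install cost: 13 + 12 = 25.
No cover costs less than 25.

25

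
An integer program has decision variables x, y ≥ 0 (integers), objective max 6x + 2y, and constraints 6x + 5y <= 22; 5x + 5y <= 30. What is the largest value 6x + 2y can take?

18

The continuous relaxation peaks at (3.67, 0) with value 22.00; rounding to a feasible lattice point costs some objective.
(x,y)=(3,0) is feasible, giving 18.
(x,y)=(2,1) is feasible, giving 14.
No feasible integer point exceeds 18.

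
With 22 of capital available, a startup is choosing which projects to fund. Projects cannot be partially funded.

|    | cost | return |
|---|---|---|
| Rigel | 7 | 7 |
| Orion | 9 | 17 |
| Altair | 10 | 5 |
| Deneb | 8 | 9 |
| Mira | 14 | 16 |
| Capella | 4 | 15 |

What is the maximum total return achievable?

This is an integer program with binary decision variables.
Allowing fractional choices, the relaxed optimum would be about 42.3, but projects are indivisible.
Rigel + Orion + Capella: cost 7 + 9 + 4 = 20 ≤ 22, return 7 + 17 + 15 = 39.
Orion + Capella: cost 9 + 4 = 13 ≤ 22, return 17 + 15 = 32.
Orion + Deneb + Capella: cost 9 + 8 + 4 = 21 ≤ 22, return 17 + 9 + 15 = 41.
Best is Orion, Deneb, and Capella with total return 41.

41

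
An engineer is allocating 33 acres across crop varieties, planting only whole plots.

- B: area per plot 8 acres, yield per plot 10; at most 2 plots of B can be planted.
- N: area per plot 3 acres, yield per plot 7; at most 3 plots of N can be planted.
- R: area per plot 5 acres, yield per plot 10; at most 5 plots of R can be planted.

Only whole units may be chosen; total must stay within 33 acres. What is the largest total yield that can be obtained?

N has the best ratio (7/3); taking only N gives at most 3×7 = 21 (stopped by the supply cap of 3).
Mixing does better — 2×N and 5×R: area 31 ≤ 33, yield 2·7 + 5·10 = 64.

64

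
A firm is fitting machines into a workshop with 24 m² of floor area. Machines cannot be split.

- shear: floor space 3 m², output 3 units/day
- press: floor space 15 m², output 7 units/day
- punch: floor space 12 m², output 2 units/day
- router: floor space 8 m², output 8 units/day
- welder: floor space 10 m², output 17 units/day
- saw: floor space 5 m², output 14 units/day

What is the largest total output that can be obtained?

shear + welder + saw: floor space 3 + 10 + 5 = 18 ≤ 24, output 3 + 17 + 14 = 34.
router + welder + saw: floor space 8 + 10 + 5 = 23 ≤ 24, output 8 + 17 + 14 = 39.
Best is router, welder, and saw with total output 39.

39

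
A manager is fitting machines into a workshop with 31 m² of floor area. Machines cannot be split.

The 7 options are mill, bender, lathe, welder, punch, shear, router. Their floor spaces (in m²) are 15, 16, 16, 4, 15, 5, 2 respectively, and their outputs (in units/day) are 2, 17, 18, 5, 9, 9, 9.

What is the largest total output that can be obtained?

lathe + welder + shear + router: floor space 16 + 4 + 5 + 2 = 27 ≤ 31, output 18 + 5 + 9 + 9 = 41.
bender + welder + shear + router: floor space 16 + 4 + 5 + 2 = 27 ≤ 31, output 17 + 5 + 9 + 9 = 40.
Best is lathe, welder, shear, and router with total output 41.

41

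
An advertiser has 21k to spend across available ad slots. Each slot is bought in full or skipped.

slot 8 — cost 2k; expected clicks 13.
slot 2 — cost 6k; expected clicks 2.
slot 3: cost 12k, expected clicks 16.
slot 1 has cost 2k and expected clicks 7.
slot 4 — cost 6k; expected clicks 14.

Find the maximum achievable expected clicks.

43

Treat it as a binary knapsack problem.
Allowing fractional choices, the relaxed optimum would be about 48.7, but ad slots are indivisible.
slot 3 + slot 1 + slot 4: cost 12 + 2 + 6 = 20 ≤ 21, expected clicks 16 + 7 + 14 = 37.
slot 8 + slot 3 + slot 4: cost 2 + 12 + 6 = 20 ≤ 21, expected clicks 13 + 16 + 14 = 43.
slot 8 + slot 3 + slot 1: cost 2 + 12 + 2 = 16 ≤ 21, expected clicks 13 + 16 + 7 = 36.
Best is slot 8, slot 3, and slot 4 with total expected clicks 43.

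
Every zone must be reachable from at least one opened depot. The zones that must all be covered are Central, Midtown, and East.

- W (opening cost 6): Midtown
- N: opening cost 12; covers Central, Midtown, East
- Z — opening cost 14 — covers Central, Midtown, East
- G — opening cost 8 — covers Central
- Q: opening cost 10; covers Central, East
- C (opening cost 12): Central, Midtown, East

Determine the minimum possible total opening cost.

N alone covers Central, Midtown, East — every zone.
Total opening cost: 12.
No cover costs less than 12.

12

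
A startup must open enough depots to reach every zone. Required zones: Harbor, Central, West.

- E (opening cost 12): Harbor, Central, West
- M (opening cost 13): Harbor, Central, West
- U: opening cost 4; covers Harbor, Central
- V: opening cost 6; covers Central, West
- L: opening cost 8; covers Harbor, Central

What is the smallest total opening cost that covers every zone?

Choose U and V: together they cover Harbor, Central, West — every zone.
Total opening cost: 4 + 6 = 10.
No cover costs less than 10.

10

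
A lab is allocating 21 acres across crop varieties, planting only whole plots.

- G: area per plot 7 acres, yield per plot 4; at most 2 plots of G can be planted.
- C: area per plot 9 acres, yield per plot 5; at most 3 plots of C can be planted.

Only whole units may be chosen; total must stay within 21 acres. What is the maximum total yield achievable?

This is a bounded integer knapsack.
G has the best ratio (4/7); taking only G gives at most 2×4 = 8 (stopped by the supply cap of 2).
Mixing does better — 2×C: area 18 ≤ 21, yield 2·5 = 10.

10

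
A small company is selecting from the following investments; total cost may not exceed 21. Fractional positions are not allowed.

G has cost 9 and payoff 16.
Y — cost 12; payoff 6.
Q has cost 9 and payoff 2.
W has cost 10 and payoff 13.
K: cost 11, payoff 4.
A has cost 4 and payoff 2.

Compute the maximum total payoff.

Take G and W: cost 9 + 10 = 19 ≤ 21, payoff 16 + 13 = 29.
No other feasible combination does better.

29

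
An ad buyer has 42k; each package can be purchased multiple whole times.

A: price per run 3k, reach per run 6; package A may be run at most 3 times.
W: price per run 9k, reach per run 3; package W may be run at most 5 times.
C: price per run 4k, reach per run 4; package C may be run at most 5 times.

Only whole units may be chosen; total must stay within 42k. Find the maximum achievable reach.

This is a bounded integer knapsack.
A has the best ratio (6/3); taking only A gives at most 3×6 = 18 (stopped by the supply cap of 3).
Mixing does better — 3×A, 1×W, and 5×C: price 38 ≤ 42, reach 3·6 + 1·3 + 5·4 = 41.

41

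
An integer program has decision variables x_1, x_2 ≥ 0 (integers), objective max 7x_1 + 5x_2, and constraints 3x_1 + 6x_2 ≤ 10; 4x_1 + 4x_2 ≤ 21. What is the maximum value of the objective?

The continuous relaxation peaks at (3.33, 0) with value 23.33; rounding to a feasible lattice point costs some objective.
(x_1,x_2)=(3,0): 3·3+6·0=9≤10, 4·3+4·0=12≤21, objective 21.
(x_1,x_2)=(2,0): 3·2+6·0=6≤10, 4·2+4·0=8≤21, objective 14.
The best lattice point is (3,0), giving 21.

21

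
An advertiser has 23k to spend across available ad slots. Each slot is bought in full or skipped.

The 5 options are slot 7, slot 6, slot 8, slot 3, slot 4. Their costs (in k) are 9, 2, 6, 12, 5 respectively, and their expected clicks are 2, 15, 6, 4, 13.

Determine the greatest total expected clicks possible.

Allowing fractional choices, the relaxed optimum would be about 37.3, but ad slots are indivisible.
slot 7 + slot 6 + slot 8 + slot 4: cost 9 + 2 + 6 + 5 = 22 ≤ 23, expected clicks 2 + 15 + 6 + 13 = 36.
slot 6 + slot 3 + slot 4: cost 2 + 12 + 5 = 19 ≤ 23, expected clicks 15 + 4 + 13 = 32.
slot 6 + slot 8 + slot 4: cost 2 + 6 + 5 = 13 ≤ 23, expected clicks 15 + 6 + 13 = 34.
Best is slot 7, slot 6, slot 8, and slot 4 with total expected clicks 36.

36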